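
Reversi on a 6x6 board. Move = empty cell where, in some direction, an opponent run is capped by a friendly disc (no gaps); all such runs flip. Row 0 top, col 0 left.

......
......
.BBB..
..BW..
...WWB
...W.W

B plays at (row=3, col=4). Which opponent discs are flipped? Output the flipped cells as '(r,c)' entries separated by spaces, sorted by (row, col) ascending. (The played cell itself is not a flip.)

Dir NW: first cell 'B' (not opp) -> no flip
Dir N: first cell '.' (not opp) -> no flip
Dir NE: first cell '.' (not opp) -> no flip
Dir W: opp run (3,3) capped by B -> flip
Dir E: first cell '.' (not opp) -> no flip
Dir SW: opp run (4,3), next='.' -> no flip
Dir S: opp run (4,4), next='.' -> no flip
Dir SE: first cell 'B' (not opp) -> no flip

Answer: (3,3)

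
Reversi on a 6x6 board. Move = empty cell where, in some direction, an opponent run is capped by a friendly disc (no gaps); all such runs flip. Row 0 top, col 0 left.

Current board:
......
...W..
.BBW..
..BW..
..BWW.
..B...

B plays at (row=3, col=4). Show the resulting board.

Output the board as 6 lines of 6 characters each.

Answer: ......
...W..
.BBW..
..BBB.
..BBW.
..B...

Derivation:
Place B at (3,4); scan 8 dirs for brackets.
Dir NW: opp run (2,3), next='.' -> no flip
Dir N: first cell '.' (not opp) -> no flip
Dir NE: first cell '.' (not opp) -> no flip
Dir W: opp run (3,3) capped by B -> flip
Dir E: first cell '.' (not opp) -> no flip
Dir SW: opp run (4,3) capped by B -> flip
Dir S: opp run (4,4), next='.' -> no flip
Dir SE: first cell '.' (not opp) -> no flip
All flips: (3,3) (4,3)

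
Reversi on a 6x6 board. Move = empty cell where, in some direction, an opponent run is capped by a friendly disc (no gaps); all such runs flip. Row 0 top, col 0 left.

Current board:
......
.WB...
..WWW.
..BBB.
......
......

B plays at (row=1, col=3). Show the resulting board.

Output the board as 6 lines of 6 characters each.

Place B at (1,3); scan 8 dirs for brackets.
Dir NW: first cell '.' (not opp) -> no flip
Dir N: first cell '.' (not opp) -> no flip
Dir NE: first cell '.' (not opp) -> no flip
Dir W: first cell 'B' (not opp) -> no flip
Dir E: first cell '.' (not opp) -> no flip
Dir SW: opp run (2,2), next='.' -> no flip
Dir S: opp run (2,3) capped by B -> flip
Dir SE: opp run (2,4), next='.' -> no flip
All flips: (2,3)

Answer: ......
.WBB..
..WBW.
..BBB.
......
......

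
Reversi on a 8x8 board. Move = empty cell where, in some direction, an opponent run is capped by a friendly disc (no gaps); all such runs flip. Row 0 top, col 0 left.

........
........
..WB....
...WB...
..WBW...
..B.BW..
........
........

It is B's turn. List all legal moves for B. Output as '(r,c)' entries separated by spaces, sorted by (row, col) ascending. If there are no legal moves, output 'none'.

Answer: (2,1) (3,2) (4,1) (4,5) (5,6)

Derivation:
(1,1): no bracket -> illegal
(1,2): no bracket -> illegal
(1,3): no bracket -> illegal
(2,1): flips 1 -> legal
(2,4): no bracket -> illegal
(3,1): no bracket -> illegal
(3,2): flips 2 -> legal
(3,5): no bracket -> illegal
(4,1): flips 1 -> legal
(4,5): flips 1 -> legal
(4,6): no bracket -> illegal
(5,1): no bracket -> illegal
(5,3): no bracket -> illegal
(5,6): flips 1 -> legal
(6,4): no bracket -> illegal
(6,5): no bracket -> illegal
(6,6): no bracket -> illegal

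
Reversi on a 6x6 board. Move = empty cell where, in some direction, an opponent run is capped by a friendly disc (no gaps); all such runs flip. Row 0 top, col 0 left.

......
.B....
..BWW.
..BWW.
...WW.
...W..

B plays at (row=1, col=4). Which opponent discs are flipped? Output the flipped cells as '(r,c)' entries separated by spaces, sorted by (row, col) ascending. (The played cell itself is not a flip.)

Dir NW: first cell '.' (not opp) -> no flip
Dir N: first cell '.' (not opp) -> no flip
Dir NE: first cell '.' (not opp) -> no flip
Dir W: first cell '.' (not opp) -> no flip
Dir E: first cell '.' (not opp) -> no flip
Dir SW: opp run (2,3) capped by B -> flip
Dir S: opp run (2,4) (3,4) (4,4), next='.' -> no flip
Dir SE: first cell '.' (not opp) -> no flip

Answer: (2,3)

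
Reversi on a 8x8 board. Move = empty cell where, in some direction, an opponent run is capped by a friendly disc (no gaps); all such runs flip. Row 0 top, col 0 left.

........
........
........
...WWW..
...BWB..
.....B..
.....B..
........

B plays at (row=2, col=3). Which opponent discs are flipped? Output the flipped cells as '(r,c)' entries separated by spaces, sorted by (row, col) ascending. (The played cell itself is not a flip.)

Answer: (3,3) (3,4)

Derivation:
Dir NW: first cell '.' (not opp) -> no flip
Dir N: first cell '.' (not opp) -> no flip
Dir NE: first cell '.' (not opp) -> no flip
Dir W: first cell '.' (not opp) -> no flip
Dir E: first cell '.' (not opp) -> no flip
Dir SW: first cell '.' (not opp) -> no flip
Dir S: opp run (3,3) capped by B -> flip
Dir SE: opp run (3,4) capped by B -> flip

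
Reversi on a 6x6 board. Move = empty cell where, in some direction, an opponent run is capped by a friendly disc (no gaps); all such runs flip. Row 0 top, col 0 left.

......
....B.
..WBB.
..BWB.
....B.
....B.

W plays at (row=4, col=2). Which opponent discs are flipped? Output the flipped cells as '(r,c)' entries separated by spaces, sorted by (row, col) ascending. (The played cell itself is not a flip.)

Dir NW: first cell '.' (not opp) -> no flip
Dir N: opp run (3,2) capped by W -> flip
Dir NE: first cell 'W' (not opp) -> no flip
Dir W: first cell '.' (not opp) -> no flip
Dir E: first cell '.' (not opp) -> no flip
Dir SW: first cell '.' (not opp) -> no flip
Dir S: first cell '.' (not opp) -> no flip
Dir SE: first cell '.' (not opp) -> no flip

Answer: (3,2)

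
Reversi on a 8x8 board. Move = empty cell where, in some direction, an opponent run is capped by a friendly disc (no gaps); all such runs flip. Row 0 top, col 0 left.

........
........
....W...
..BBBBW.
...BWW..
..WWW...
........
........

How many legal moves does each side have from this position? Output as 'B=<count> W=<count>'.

Answer: B=12 W=8

Derivation:
-- B to move --
(1,3): flips 1 -> legal
(1,4): flips 1 -> legal
(1,5): flips 1 -> legal
(2,3): no bracket -> illegal
(2,5): no bracket -> illegal
(2,6): no bracket -> illegal
(2,7): no bracket -> illegal
(3,7): flips 1 -> legal
(4,1): no bracket -> illegal
(4,2): no bracket -> illegal
(4,6): flips 2 -> legal
(4,7): no bracket -> illegal
(5,1): no bracket -> illegal
(5,5): flips 2 -> legal
(5,6): flips 1 -> legal
(6,1): flips 1 -> legal
(6,2): flips 2 -> legal
(6,3): flips 1 -> legal
(6,4): flips 2 -> legal
(6,5): flips 1 -> legal
B mobility = 12
-- W to move --
(2,1): flips 2 -> legal
(2,2): flips 1 -> legal
(2,3): flips 3 -> legal
(2,5): flips 3 -> legal
(2,6): flips 1 -> legal
(3,1): flips 4 -> legal
(4,1): no bracket -> illegal
(4,2): flips 2 -> legal
(4,6): flips 1 -> legal
W mobility = 8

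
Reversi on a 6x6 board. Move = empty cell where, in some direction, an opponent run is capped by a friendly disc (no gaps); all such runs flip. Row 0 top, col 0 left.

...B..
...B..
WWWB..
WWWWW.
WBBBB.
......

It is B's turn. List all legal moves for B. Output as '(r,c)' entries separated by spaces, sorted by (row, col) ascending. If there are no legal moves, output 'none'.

Answer: (1,0) (1,1) (1,2) (2,4) (2,5) (4,5)

Derivation:
(1,0): flips 2 -> legal
(1,1): flips 4 -> legal
(1,2): flips 2 -> legal
(2,4): flips 2 -> legal
(2,5): flips 1 -> legal
(3,5): no bracket -> illegal
(4,5): flips 1 -> legal
(5,0): no bracket -> illegal
(5,1): no bracket -> illegal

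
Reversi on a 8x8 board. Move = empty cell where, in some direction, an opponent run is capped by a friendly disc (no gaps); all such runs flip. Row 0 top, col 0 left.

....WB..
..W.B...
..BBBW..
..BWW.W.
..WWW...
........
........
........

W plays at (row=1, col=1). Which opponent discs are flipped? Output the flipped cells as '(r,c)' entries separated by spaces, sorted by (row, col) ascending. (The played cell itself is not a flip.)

Dir NW: first cell '.' (not opp) -> no flip
Dir N: first cell '.' (not opp) -> no flip
Dir NE: first cell '.' (not opp) -> no flip
Dir W: first cell '.' (not opp) -> no flip
Dir E: first cell 'W' (not opp) -> no flip
Dir SW: first cell '.' (not opp) -> no flip
Dir S: first cell '.' (not opp) -> no flip
Dir SE: opp run (2,2) capped by W -> flip

Answer: (2,2)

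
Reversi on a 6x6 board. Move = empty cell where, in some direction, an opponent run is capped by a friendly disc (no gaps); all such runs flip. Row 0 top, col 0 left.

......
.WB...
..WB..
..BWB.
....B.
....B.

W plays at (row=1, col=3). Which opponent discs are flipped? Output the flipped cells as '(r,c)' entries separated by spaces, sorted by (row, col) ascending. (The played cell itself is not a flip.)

Dir NW: first cell '.' (not opp) -> no flip
Dir N: first cell '.' (not opp) -> no flip
Dir NE: first cell '.' (not opp) -> no flip
Dir W: opp run (1,2) capped by W -> flip
Dir E: first cell '.' (not opp) -> no flip
Dir SW: first cell 'W' (not opp) -> no flip
Dir S: opp run (2,3) capped by W -> flip
Dir SE: first cell '.' (not opp) -> no flip

Answer: (1,2) (2,3)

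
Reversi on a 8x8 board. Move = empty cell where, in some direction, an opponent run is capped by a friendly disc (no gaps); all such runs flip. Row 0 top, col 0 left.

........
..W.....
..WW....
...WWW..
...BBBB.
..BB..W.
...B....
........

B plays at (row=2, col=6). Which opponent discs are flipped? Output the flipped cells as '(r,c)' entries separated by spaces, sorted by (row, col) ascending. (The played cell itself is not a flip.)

Answer: (3,5)

Derivation:
Dir NW: first cell '.' (not opp) -> no flip
Dir N: first cell '.' (not opp) -> no flip
Dir NE: first cell '.' (not opp) -> no flip
Dir W: first cell '.' (not opp) -> no flip
Dir E: first cell '.' (not opp) -> no flip
Dir SW: opp run (3,5) capped by B -> flip
Dir S: first cell '.' (not opp) -> no flip
Dir SE: first cell '.' (not opp) -> no flip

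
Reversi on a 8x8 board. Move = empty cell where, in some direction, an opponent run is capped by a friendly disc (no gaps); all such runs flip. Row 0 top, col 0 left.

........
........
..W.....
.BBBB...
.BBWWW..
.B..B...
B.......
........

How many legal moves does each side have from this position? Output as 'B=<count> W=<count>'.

Answer: B=9 W=9

Derivation:
-- B to move --
(1,1): flips 1 -> legal
(1,2): flips 1 -> legal
(1,3): flips 1 -> legal
(2,1): no bracket -> illegal
(2,3): no bracket -> illegal
(3,5): no bracket -> illegal
(3,6): flips 1 -> legal
(4,6): flips 3 -> legal
(5,2): flips 1 -> legal
(5,3): flips 1 -> legal
(5,5): flips 1 -> legal
(5,6): flips 1 -> legal
B mobility = 9
-- W to move --
(2,0): no bracket -> illegal
(2,1): flips 1 -> legal
(2,3): flips 2 -> legal
(2,4): flips 1 -> legal
(2,5): flips 1 -> legal
(3,0): no bracket -> illegal
(3,5): no bracket -> illegal
(4,0): flips 3 -> legal
(5,0): no bracket -> illegal
(5,2): flips 2 -> legal
(5,3): no bracket -> illegal
(5,5): no bracket -> illegal
(6,1): no bracket -> illegal
(6,2): no bracket -> illegal
(6,3): flips 1 -> legal
(6,4): flips 1 -> legal
(6,5): flips 1 -> legal
(7,0): no bracket -> illegal
(7,1): no bracket -> illegal
W mobility = 9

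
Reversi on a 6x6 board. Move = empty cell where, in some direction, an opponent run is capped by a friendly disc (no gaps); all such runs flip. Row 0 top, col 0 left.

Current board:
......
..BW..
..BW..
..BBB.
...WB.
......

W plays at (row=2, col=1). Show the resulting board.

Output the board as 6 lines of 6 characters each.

Place W at (2,1); scan 8 dirs for brackets.
Dir NW: first cell '.' (not opp) -> no flip
Dir N: first cell '.' (not opp) -> no flip
Dir NE: opp run (1,2), next='.' -> no flip
Dir W: first cell '.' (not opp) -> no flip
Dir E: opp run (2,2) capped by W -> flip
Dir SW: first cell '.' (not opp) -> no flip
Dir S: first cell '.' (not opp) -> no flip
Dir SE: opp run (3,2) capped by W -> flip
All flips: (2,2) (3,2)

Answer: ......
..BW..
.WWW..
..WBB.
...WB.
......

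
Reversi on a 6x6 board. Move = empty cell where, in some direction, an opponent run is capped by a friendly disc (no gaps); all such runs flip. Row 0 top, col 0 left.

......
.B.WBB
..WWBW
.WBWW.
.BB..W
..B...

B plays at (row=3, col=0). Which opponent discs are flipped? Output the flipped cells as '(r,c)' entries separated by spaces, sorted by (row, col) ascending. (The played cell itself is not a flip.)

Dir NW: edge -> no flip
Dir N: first cell '.' (not opp) -> no flip
Dir NE: first cell '.' (not opp) -> no flip
Dir W: edge -> no flip
Dir E: opp run (3,1) capped by B -> flip
Dir SW: edge -> no flip
Dir S: first cell '.' (not opp) -> no flip
Dir SE: first cell 'B' (not opp) -> no flip

Answer: (3,1)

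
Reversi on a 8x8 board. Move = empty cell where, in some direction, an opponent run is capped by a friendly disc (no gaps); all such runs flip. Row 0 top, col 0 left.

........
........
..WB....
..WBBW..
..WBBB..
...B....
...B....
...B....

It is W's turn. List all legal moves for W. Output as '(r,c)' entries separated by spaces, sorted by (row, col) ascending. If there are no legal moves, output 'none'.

(1,2): no bracket -> illegal
(1,3): no bracket -> illegal
(1,4): flips 1 -> legal
(2,4): flips 2 -> legal
(2,5): no bracket -> illegal
(3,6): no bracket -> illegal
(4,6): flips 3 -> legal
(5,2): no bracket -> illegal
(5,4): flips 1 -> legal
(5,5): flips 3 -> legal
(5,6): no bracket -> illegal
(6,2): flips 2 -> legal
(6,4): flips 1 -> legal
(7,2): no bracket -> illegal
(7,4): no bracket -> illegal

Answer: (1,4) (2,4) (4,6) (5,4) (5,5) (6,2) (6,4)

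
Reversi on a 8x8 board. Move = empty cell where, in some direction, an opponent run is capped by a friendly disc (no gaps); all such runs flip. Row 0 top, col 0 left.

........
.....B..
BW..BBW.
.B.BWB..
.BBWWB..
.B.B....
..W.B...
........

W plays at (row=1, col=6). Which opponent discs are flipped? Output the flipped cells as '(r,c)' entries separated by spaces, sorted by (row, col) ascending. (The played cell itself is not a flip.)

Answer: (2,5)

Derivation:
Dir NW: first cell '.' (not opp) -> no flip
Dir N: first cell '.' (not opp) -> no flip
Dir NE: first cell '.' (not opp) -> no flip
Dir W: opp run (1,5), next='.' -> no flip
Dir E: first cell '.' (not opp) -> no flip
Dir SW: opp run (2,5) capped by W -> flip
Dir S: first cell 'W' (not opp) -> no flip
Dir SE: first cell '.' (not opp) -> no flip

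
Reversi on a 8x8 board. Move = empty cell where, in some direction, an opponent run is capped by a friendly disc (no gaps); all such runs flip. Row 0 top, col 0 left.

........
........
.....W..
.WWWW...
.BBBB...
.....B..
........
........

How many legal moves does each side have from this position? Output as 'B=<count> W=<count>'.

-- B to move --
(1,4): no bracket -> illegal
(1,5): no bracket -> illegal
(1,6): flips 2 -> legal
(2,0): flips 1 -> legal
(2,1): flips 2 -> legal
(2,2): flips 2 -> legal
(2,3): flips 2 -> legal
(2,4): flips 2 -> legal
(2,6): no bracket -> illegal
(3,0): no bracket -> illegal
(3,5): no bracket -> illegal
(3,6): no bracket -> illegal
(4,0): no bracket -> illegal
(4,5): no bracket -> illegal
B mobility = 6
-- W to move --
(3,0): no bracket -> illegal
(3,5): no bracket -> illegal
(4,0): no bracket -> illegal
(4,5): no bracket -> illegal
(4,6): no bracket -> illegal
(5,0): flips 1 -> legal
(5,1): flips 2 -> legal
(5,2): flips 2 -> legal
(5,3): flips 2 -> legal
(5,4): flips 2 -> legal
(5,6): no bracket -> illegal
(6,4): no bracket -> illegal
(6,5): no bracket -> illegal
(6,6): flips 2 -> legal
W mobility = 6

Answer: B=6 W=6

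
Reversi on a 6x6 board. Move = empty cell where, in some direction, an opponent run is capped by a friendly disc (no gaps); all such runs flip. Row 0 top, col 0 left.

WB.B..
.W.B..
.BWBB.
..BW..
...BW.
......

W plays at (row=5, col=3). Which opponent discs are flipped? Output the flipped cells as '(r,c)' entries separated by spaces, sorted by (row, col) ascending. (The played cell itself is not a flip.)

Dir NW: first cell '.' (not opp) -> no flip
Dir N: opp run (4,3) capped by W -> flip
Dir NE: first cell 'W' (not opp) -> no flip
Dir W: first cell '.' (not opp) -> no flip
Dir E: first cell '.' (not opp) -> no flip
Dir SW: edge -> no flip
Dir S: edge -> no flip
Dir SE: edge -> no flip

Answer: (4,3)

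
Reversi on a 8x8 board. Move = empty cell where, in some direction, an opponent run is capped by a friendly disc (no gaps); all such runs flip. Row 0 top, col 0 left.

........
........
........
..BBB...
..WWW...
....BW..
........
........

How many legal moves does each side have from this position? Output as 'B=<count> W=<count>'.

-- B to move --
(3,1): no bracket -> illegal
(3,5): no bracket -> illegal
(4,1): no bracket -> illegal
(4,5): no bracket -> illegal
(4,6): no bracket -> illegal
(5,1): flips 1 -> legal
(5,2): flips 2 -> legal
(5,3): flips 1 -> legal
(5,6): flips 1 -> legal
(6,4): no bracket -> illegal
(6,5): no bracket -> illegal
(6,6): flips 2 -> legal
B mobility = 5
-- W to move --
(2,1): flips 1 -> legal
(2,2): flips 2 -> legal
(2,3): flips 1 -> legal
(2,4): flips 2 -> legal
(2,5): flips 1 -> legal
(3,1): no bracket -> illegal
(3,5): no bracket -> illegal
(4,1): no bracket -> illegal
(4,5): no bracket -> illegal
(5,3): flips 1 -> legal
(6,3): no bracket -> illegal
(6,4): flips 1 -> legal
(6,5): flips 1 -> legal
W mobility = 8

Answer: B=5 W=8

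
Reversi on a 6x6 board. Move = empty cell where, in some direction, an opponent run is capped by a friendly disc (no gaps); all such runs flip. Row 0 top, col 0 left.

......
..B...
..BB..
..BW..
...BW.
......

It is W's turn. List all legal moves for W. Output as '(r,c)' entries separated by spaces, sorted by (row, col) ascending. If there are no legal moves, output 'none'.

(0,1): no bracket -> illegal
(0,2): no bracket -> illegal
(0,3): no bracket -> illegal
(1,1): flips 1 -> legal
(1,3): flips 1 -> legal
(1,4): no bracket -> illegal
(2,1): no bracket -> illegal
(2,4): no bracket -> illegal
(3,1): flips 1 -> legal
(3,4): no bracket -> illegal
(4,1): no bracket -> illegal
(4,2): flips 1 -> legal
(5,2): no bracket -> illegal
(5,3): flips 1 -> legal
(5,4): no bracket -> illegal

Answer: (1,1) (1,3) (3,1) (4,2) (5,3)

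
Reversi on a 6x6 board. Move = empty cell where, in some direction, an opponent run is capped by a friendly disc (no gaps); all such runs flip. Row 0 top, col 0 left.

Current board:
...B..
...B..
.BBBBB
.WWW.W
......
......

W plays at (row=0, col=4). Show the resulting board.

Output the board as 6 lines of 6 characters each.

Place W at (0,4); scan 8 dirs for brackets.
Dir NW: edge -> no flip
Dir N: edge -> no flip
Dir NE: edge -> no flip
Dir W: opp run (0,3), next='.' -> no flip
Dir E: first cell '.' (not opp) -> no flip
Dir SW: opp run (1,3) (2,2) capped by W -> flip
Dir S: first cell '.' (not opp) -> no flip
Dir SE: first cell '.' (not opp) -> no flip
All flips: (1,3) (2,2)

Answer: ...BW.
...W..
.BWBBB
.WWW.W
......
......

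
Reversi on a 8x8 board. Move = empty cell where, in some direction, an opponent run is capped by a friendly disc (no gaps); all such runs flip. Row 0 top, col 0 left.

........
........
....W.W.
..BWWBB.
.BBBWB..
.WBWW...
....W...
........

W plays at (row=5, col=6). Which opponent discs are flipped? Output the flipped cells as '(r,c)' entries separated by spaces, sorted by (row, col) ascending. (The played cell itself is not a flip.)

Answer: (4,5)

Derivation:
Dir NW: opp run (4,5) capped by W -> flip
Dir N: first cell '.' (not opp) -> no flip
Dir NE: first cell '.' (not opp) -> no flip
Dir W: first cell '.' (not opp) -> no flip
Dir E: first cell '.' (not opp) -> no flip
Dir SW: first cell '.' (not opp) -> no flip
Dir S: first cell '.' (not opp) -> no flip
Dir SE: first cell '.' (not opp) -> no flip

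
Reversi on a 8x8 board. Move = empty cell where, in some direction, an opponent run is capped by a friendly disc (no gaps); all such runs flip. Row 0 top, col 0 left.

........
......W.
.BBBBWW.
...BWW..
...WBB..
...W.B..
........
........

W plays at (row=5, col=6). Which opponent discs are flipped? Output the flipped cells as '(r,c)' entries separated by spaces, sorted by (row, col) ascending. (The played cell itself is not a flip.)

Answer: (4,5)

Derivation:
Dir NW: opp run (4,5) capped by W -> flip
Dir N: first cell '.' (not opp) -> no flip
Dir NE: first cell '.' (not opp) -> no flip
Dir W: opp run (5,5), next='.' -> no flip
Dir E: first cell '.' (not opp) -> no flip
Dir SW: first cell '.' (not opp) -> no flip
Dir S: first cell '.' (not opp) -> no flip
Dir SE: first cell '.' (not opp) -> no flip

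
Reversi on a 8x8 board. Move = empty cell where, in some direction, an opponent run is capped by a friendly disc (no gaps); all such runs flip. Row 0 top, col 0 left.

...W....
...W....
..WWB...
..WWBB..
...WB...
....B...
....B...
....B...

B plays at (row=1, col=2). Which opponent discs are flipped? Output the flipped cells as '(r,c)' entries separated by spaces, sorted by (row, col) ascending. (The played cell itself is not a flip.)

Answer: (2,3)

Derivation:
Dir NW: first cell '.' (not opp) -> no flip
Dir N: first cell '.' (not opp) -> no flip
Dir NE: opp run (0,3), next=edge -> no flip
Dir W: first cell '.' (not opp) -> no flip
Dir E: opp run (1,3), next='.' -> no flip
Dir SW: first cell '.' (not opp) -> no flip
Dir S: opp run (2,2) (3,2), next='.' -> no flip
Dir SE: opp run (2,3) capped by B -> flip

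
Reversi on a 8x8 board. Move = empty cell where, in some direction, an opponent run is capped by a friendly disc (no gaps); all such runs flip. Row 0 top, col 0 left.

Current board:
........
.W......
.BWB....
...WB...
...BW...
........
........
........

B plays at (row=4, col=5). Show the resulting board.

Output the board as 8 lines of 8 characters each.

Answer: ........
.W......
.BWB....
...WB...
...BBB..
........
........
........

Derivation:
Place B at (4,5); scan 8 dirs for brackets.
Dir NW: first cell 'B' (not opp) -> no flip
Dir N: first cell '.' (not opp) -> no flip
Dir NE: first cell '.' (not opp) -> no flip
Dir W: opp run (4,4) capped by B -> flip
Dir E: first cell '.' (not opp) -> no flip
Dir SW: first cell '.' (not opp) -> no flip
Dir S: first cell '.' (not opp) -> no flip
Dir SE: first cell '.' (not opp) -> no flip
All flips: (4,4)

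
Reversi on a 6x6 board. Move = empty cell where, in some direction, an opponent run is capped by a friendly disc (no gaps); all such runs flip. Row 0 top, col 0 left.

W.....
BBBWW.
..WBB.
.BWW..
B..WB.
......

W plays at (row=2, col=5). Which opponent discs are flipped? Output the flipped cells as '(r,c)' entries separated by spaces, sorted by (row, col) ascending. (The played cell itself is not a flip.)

Answer: (2,3) (2,4)

Derivation:
Dir NW: first cell 'W' (not opp) -> no flip
Dir N: first cell '.' (not opp) -> no flip
Dir NE: edge -> no flip
Dir W: opp run (2,4) (2,3) capped by W -> flip
Dir E: edge -> no flip
Dir SW: first cell '.' (not opp) -> no flip
Dir S: first cell '.' (not opp) -> no flip
Dir SE: edge -> no flip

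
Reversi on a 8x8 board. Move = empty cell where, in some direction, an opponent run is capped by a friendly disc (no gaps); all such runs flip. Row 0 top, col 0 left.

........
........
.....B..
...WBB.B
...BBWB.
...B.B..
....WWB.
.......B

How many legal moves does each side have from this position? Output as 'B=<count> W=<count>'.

-- B to move --
(2,2): flips 1 -> legal
(2,3): flips 1 -> legal
(2,4): no bracket -> illegal
(3,2): flips 1 -> legal
(3,6): no bracket -> illegal
(4,2): no bracket -> illegal
(5,4): no bracket -> illegal
(5,6): flips 1 -> legal
(6,3): flips 2 -> legal
(7,3): flips 1 -> legal
(7,4): no bracket -> illegal
(7,5): flips 2 -> legal
(7,6): no bracket -> illegal
B mobility = 7
-- W to move --
(1,4): no bracket -> illegal
(1,5): flips 2 -> legal
(1,6): no bracket -> illegal
(2,3): flips 1 -> legal
(2,4): no bracket -> illegal
(2,6): no bracket -> illegal
(2,7): no bracket -> illegal
(3,2): no bracket -> illegal
(3,6): flips 2 -> legal
(4,2): flips 3 -> legal
(4,7): flips 1 -> legal
(5,2): no bracket -> illegal
(5,4): no bracket -> illegal
(5,6): no bracket -> illegal
(5,7): no bracket -> illegal
(6,2): no bracket -> illegal
(6,3): flips 2 -> legal
(6,7): flips 1 -> legal
(7,5): no bracket -> illegal
(7,6): no bracket -> illegal
W mobility = 7

Answer: B=7 W=7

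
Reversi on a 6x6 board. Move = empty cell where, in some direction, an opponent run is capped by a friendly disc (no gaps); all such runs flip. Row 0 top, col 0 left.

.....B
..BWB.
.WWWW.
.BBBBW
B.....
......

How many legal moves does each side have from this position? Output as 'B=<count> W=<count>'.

Answer: B=6 W=12

Derivation:
-- B to move --
(0,2): no bracket -> illegal
(0,3): flips 2 -> legal
(0,4): flips 2 -> legal
(1,0): flips 1 -> legal
(1,1): flips 2 -> legal
(1,5): flips 1 -> legal
(2,0): no bracket -> illegal
(2,5): no bracket -> illegal
(3,0): flips 1 -> legal
(4,4): no bracket -> illegal
(4,5): no bracket -> illegal
B mobility = 6
-- W to move --
(0,1): flips 1 -> legal
(0,2): flips 1 -> legal
(0,3): flips 1 -> legal
(0,4): flips 1 -> legal
(1,1): flips 1 -> legal
(1,5): flips 1 -> legal
(2,0): no bracket -> illegal
(2,5): no bracket -> illegal
(3,0): flips 4 -> legal
(4,1): flips 2 -> legal
(4,2): flips 2 -> legal
(4,3): flips 2 -> legal
(4,4): flips 2 -> legal
(4,5): flips 1 -> legal
(5,0): no bracket -> illegal
(5,1): no bracket -> illegal
W mobility = 12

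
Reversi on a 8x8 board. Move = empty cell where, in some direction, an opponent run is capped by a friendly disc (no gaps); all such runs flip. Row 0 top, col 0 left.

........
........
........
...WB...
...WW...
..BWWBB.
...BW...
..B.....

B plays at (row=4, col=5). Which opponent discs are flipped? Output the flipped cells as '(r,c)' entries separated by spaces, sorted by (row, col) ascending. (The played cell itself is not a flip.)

Answer: (5,4)

Derivation:
Dir NW: first cell 'B' (not opp) -> no flip
Dir N: first cell '.' (not opp) -> no flip
Dir NE: first cell '.' (not opp) -> no flip
Dir W: opp run (4,4) (4,3), next='.' -> no flip
Dir E: first cell '.' (not opp) -> no flip
Dir SW: opp run (5,4) capped by B -> flip
Dir S: first cell 'B' (not opp) -> no flip
Dir SE: first cell 'B' (not opp) -> no flip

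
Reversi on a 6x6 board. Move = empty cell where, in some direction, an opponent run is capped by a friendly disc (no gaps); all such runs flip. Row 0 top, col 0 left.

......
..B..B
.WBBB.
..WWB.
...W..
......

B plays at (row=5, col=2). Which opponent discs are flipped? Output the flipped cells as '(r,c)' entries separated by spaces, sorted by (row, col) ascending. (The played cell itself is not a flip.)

Dir NW: first cell '.' (not opp) -> no flip
Dir N: first cell '.' (not opp) -> no flip
Dir NE: opp run (4,3) capped by B -> flip
Dir W: first cell '.' (not opp) -> no flip
Dir E: first cell '.' (not opp) -> no flip
Dir SW: edge -> no flip
Dir S: edge -> no flip
Dir SE: edge -> no flip

Answer: (4,3)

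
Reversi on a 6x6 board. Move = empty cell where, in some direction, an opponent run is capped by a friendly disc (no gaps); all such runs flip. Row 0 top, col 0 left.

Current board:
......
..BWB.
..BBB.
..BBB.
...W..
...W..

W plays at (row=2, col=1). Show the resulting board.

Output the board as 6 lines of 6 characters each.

Place W at (2,1); scan 8 dirs for brackets.
Dir NW: first cell '.' (not opp) -> no flip
Dir N: first cell '.' (not opp) -> no flip
Dir NE: opp run (1,2), next='.' -> no flip
Dir W: first cell '.' (not opp) -> no flip
Dir E: opp run (2,2) (2,3) (2,4), next='.' -> no flip
Dir SW: first cell '.' (not opp) -> no flip
Dir S: first cell '.' (not opp) -> no flip
Dir SE: opp run (3,2) capped by W -> flip
All flips: (3,2)

Answer: ......
..BWB.
.WBBB.
..WBB.
...W..
...W..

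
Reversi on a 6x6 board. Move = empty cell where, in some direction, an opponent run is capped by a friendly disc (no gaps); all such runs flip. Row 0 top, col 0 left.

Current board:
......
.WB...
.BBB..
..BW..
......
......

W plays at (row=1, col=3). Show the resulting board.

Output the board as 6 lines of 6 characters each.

Answer: ......
.WWW..
.BBW..
..BW..
......
......

Derivation:
Place W at (1,3); scan 8 dirs for brackets.
Dir NW: first cell '.' (not opp) -> no flip
Dir N: first cell '.' (not opp) -> no flip
Dir NE: first cell '.' (not opp) -> no flip
Dir W: opp run (1,2) capped by W -> flip
Dir E: first cell '.' (not opp) -> no flip
Dir SW: opp run (2,2), next='.' -> no flip
Dir S: opp run (2,3) capped by W -> flip
Dir SE: first cell '.' (not opp) -> no flip
All flips: (1,2) (2,3)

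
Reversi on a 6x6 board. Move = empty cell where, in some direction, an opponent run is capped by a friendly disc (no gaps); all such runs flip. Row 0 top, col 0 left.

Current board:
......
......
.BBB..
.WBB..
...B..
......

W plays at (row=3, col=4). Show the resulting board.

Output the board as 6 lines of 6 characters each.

Answer: ......
......
.BBB..
.WWWW.
...B..
......

Derivation:
Place W at (3,4); scan 8 dirs for brackets.
Dir NW: opp run (2,3), next='.' -> no flip
Dir N: first cell '.' (not opp) -> no flip
Dir NE: first cell '.' (not opp) -> no flip
Dir W: opp run (3,3) (3,2) capped by W -> flip
Dir E: first cell '.' (not opp) -> no flip
Dir SW: opp run (4,3), next='.' -> no flip
Dir S: first cell '.' (not opp) -> no flip
Dir SE: first cell '.' (not opp) -> no flip
All flips: (3,2) (3,3)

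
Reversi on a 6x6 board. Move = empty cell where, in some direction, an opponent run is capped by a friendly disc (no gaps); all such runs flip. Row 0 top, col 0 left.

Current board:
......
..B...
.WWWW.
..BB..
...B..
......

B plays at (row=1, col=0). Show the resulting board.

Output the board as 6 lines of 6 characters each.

Answer: ......
B.B...
.BWWW.
..BB..
...B..
......

Derivation:
Place B at (1,0); scan 8 dirs for brackets.
Dir NW: edge -> no flip
Dir N: first cell '.' (not opp) -> no flip
Dir NE: first cell '.' (not opp) -> no flip
Dir W: edge -> no flip
Dir E: first cell '.' (not opp) -> no flip
Dir SW: edge -> no flip
Dir S: first cell '.' (not opp) -> no flip
Dir SE: opp run (2,1) capped by B -> flip
All flips: (2,1)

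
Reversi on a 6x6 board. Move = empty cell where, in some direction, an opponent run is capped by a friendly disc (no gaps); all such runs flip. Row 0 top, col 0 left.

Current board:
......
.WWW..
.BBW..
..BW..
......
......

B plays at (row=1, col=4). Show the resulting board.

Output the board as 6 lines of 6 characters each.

Place B at (1,4); scan 8 dirs for brackets.
Dir NW: first cell '.' (not opp) -> no flip
Dir N: first cell '.' (not opp) -> no flip
Dir NE: first cell '.' (not opp) -> no flip
Dir W: opp run (1,3) (1,2) (1,1), next='.' -> no flip
Dir E: first cell '.' (not opp) -> no flip
Dir SW: opp run (2,3) capped by B -> flip
Dir S: first cell '.' (not opp) -> no flip
Dir SE: first cell '.' (not opp) -> no flip
All flips: (2,3)

Answer: ......
.WWWB.
.BBB..
..BW..
......
......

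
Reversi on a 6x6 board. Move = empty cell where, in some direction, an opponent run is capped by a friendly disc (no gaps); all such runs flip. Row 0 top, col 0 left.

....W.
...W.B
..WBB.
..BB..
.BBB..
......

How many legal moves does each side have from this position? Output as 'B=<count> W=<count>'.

-- B to move --
(0,2): flips 1 -> legal
(0,3): flips 1 -> legal
(0,5): no bracket -> illegal
(1,1): flips 1 -> legal
(1,2): flips 1 -> legal
(1,4): no bracket -> illegal
(2,1): flips 1 -> legal
(3,1): no bracket -> illegal
B mobility = 5
-- W to move --
(0,5): no bracket -> illegal
(1,2): no bracket -> illegal
(1,4): no bracket -> illegal
(2,1): no bracket -> illegal
(2,5): flips 2 -> legal
(3,0): no bracket -> illegal
(3,1): no bracket -> illegal
(3,4): no bracket -> illegal
(3,5): flips 1 -> legal
(4,0): no bracket -> illegal
(4,4): flips 1 -> legal
(5,0): no bracket -> illegal
(5,1): no bracket -> illegal
(5,2): flips 2 -> legal
(5,3): flips 3 -> legal
(5,4): no bracket -> illegal
W mobility = 5

Answer: B=5 W=5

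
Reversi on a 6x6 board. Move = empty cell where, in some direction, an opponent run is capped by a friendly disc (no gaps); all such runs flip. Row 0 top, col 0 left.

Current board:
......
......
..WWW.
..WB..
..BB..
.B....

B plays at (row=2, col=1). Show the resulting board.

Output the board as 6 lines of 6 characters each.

Place B at (2,1); scan 8 dirs for brackets.
Dir NW: first cell '.' (not opp) -> no flip
Dir N: first cell '.' (not opp) -> no flip
Dir NE: first cell '.' (not opp) -> no flip
Dir W: first cell '.' (not opp) -> no flip
Dir E: opp run (2,2) (2,3) (2,4), next='.' -> no flip
Dir SW: first cell '.' (not opp) -> no flip
Dir S: first cell '.' (not opp) -> no flip
Dir SE: opp run (3,2) capped by B -> flip
All flips: (3,2)

Answer: ......
......
.BWWW.
..BB..
..BB..
.B....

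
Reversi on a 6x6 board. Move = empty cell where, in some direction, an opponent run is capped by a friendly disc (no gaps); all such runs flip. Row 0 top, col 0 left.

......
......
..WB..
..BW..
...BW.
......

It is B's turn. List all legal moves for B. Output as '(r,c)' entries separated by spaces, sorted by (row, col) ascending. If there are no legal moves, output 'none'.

(1,1): no bracket -> illegal
(1,2): flips 1 -> legal
(1,3): no bracket -> illegal
(2,1): flips 1 -> legal
(2,4): no bracket -> illegal
(3,1): no bracket -> illegal
(3,4): flips 1 -> legal
(3,5): no bracket -> illegal
(4,2): no bracket -> illegal
(4,5): flips 1 -> legal
(5,3): no bracket -> illegal
(5,4): no bracket -> illegal
(5,5): no bracket -> illegal

Answer: (1,2) (2,1) (3,4) (4,5)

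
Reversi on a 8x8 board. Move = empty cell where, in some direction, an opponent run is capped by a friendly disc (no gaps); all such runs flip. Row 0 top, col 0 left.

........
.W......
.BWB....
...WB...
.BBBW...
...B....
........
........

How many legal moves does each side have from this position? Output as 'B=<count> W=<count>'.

-- B to move --
(0,0): no bracket -> illegal
(0,1): flips 1 -> legal
(0,2): no bracket -> illegal
(1,0): no bracket -> illegal
(1,2): no bracket -> illegal
(1,3): no bracket -> illegal
(2,0): no bracket -> illegal
(2,4): flips 1 -> legal
(3,1): no bracket -> illegal
(3,2): flips 1 -> legal
(3,5): flips 1 -> legal
(4,5): flips 1 -> legal
(5,4): flips 1 -> legal
(5,5): no bracket -> illegal
B mobility = 6
-- W to move --
(1,0): no bracket -> illegal
(1,2): no bracket -> illegal
(1,3): flips 1 -> legal
(1,4): no bracket -> illegal
(2,0): flips 1 -> legal
(2,4): flips 2 -> legal
(2,5): no bracket -> illegal
(3,0): no bracket -> illegal
(3,1): flips 1 -> legal
(3,2): no bracket -> illegal
(3,5): flips 1 -> legal
(4,0): flips 3 -> legal
(4,5): no bracket -> illegal
(5,0): no bracket -> illegal
(5,1): flips 1 -> legal
(5,2): no bracket -> illegal
(5,4): no bracket -> illegal
(6,2): flips 1 -> legal
(6,3): flips 2 -> legal
(6,4): no bracket -> illegal
W mobility = 9

Answer: B=6 W=9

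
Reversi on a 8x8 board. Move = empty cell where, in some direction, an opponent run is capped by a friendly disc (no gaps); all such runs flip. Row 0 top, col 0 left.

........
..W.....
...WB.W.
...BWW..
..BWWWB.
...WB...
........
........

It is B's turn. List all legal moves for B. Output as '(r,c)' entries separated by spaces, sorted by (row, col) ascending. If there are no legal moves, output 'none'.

(0,1): no bracket -> illegal
(0,2): no bracket -> illegal
(0,3): no bracket -> illegal
(1,1): no bracket -> illegal
(1,3): flips 1 -> legal
(1,4): no bracket -> illegal
(1,5): no bracket -> illegal
(1,6): no bracket -> illegal
(1,7): no bracket -> illegal
(2,1): no bracket -> illegal
(2,2): flips 1 -> legal
(2,5): no bracket -> illegal
(2,7): no bracket -> illegal
(3,2): flips 1 -> legal
(3,6): flips 3 -> legal
(3,7): no bracket -> illegal
(5,2): flips 1 -> legal
(5,5): flips 1 -> legal
(5,6): no bracket -> illegal
(6,2): no bracket -> illegal
(6,3): flips 2 -> legal
(6,4): flips 1 -> legal

Answer: (1,3) (2,2) (3,2) (3,6) (5,2) (5,5) (6,3) (6,4)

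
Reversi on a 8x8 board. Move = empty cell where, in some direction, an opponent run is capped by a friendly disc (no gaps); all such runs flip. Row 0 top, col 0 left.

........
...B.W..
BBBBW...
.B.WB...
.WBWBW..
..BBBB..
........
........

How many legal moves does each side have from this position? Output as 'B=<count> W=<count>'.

Answer: B=11 W=12

Derivation:
-- B to move --
(0,4): no bracket -> illegal
(0,5): no bracket -> illegal
(0,6): flips 3 -> legal
(1,4): flips 1 -> legal
(1,6): no bracket -> illegal
(2,5): flips 1 -> legal
(2,6): no bracket -> illegal
(3,0): flips 1 -> legal
(3,2): flips 2 -> legal
(3,5): flips 2 -> legal
(3,6): flips 1 -> legal
(4,0): flips 1 -> legal
(4,6): flips 1 -> legal
(5,0): no bracket -> illegal
(5,1): flips 1 -> legal
(5,6): flips 1 -> legal
B mobility = 11
-- W to move --
(0,2): flips 1 -> legal
(0,3): flips 2 -> legal
(0,4): no bracket -> illegal
(1,0): no bracket -> illegal
(1,1): flips 3 -> legal
(1,2): flips 2 -> legal
(1,4): no bracket -> illegal
(2,5): flips 1 -> legal
(3,0): no bracket -> illegal
(3,2): no bracket -> illegal
(3,5): flips 1 -> legal
(4,0): no bracket -> illegal
(4,6): no bracket -> illegal
(5,1): flips 1 -> legal
(5,6): no bracket -> illegal
(6,1): flips 1 -> legal
(6,2): no bracket -> illegal
(6,3): flips 3 -> legal
(6,4): flips 3 -> legal
(6,5): flips 2 -> legal
(6,6): flips 2 -> legal
W mobility = 12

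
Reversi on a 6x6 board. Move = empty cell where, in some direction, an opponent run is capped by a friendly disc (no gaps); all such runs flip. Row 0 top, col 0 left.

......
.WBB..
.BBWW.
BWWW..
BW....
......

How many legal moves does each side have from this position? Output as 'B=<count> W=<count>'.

-- B to move --
(0,0): flips 1 -> legal
(0,1): flips 1 -> legal
(0,2): no bracket -> illegal
(1,0): flips 1 -> legal
(1,4): no bracket -> illegal
(1,5): no bracket -> illegal
(2,0): no bracket -> illegal
(2,5): flips 2 -> legal
(3,4): flips 4 -> legal
(3,5): flips 1 -> legal
(4,2): flips 2 -> legal
(4,3): flips 3 -> legal
(4,4): flips 1 -> legal
(5,0): no bracket -> illegal
(5,1): flips 2 -> legal
(5,2): flips 1 -> legal
B mobility = 11
-- W to move --
(0,1): flips 1 -> legal
(0,2): flips 3 -> legal
(0,3): flips 1 -> legal
(0,4): flips 2 -> legal
(1,0): flips 1 -> legal
(1,4): flips 2 -> legal
(2,0): flips 2 -> legal
(5,0): no bracket -> illegal
(5,1): no bracket -> illegal
W mobility = 7

Answer: B=11 W=7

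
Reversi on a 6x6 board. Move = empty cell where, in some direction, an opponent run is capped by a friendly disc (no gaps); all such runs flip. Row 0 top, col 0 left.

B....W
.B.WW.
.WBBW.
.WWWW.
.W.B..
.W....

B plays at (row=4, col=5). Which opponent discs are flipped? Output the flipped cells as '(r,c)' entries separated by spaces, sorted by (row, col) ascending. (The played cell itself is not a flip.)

Answer: (3,4)

Derivation:
Dir NW: opp run (3,4) capped by B -> flip
Dir N: first cell '.' (not opp) -> no flip
Dir NE: edge -> no flip
Dir W: first cell '.' (not opp) -> no flip
Dir E: edge -> no flip
Dir SW: first cell '.' (not opp) -> no flip
Dir S: first cell '.' (not opp) -> no flip
Dir SE: edge -> no flip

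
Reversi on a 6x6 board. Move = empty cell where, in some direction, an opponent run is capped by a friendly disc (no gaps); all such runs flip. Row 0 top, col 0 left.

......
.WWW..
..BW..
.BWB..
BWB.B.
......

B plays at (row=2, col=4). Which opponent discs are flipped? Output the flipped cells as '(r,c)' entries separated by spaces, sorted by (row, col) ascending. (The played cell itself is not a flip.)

Dir NW: opp run (1,3), next='.' -> no flip
Dir N: first cell '.' (not opp) -> no flip
Dir NE: first cell '.' (not opp) -> no flip
Dir W: opp run (2,3) capped by B -> flip
Dir E: first cell '.' (not opp) -> no flip
Dir SW: first cell 'B' (not opp) -> no flip
Dir S: first cell '.' (not opp) -> no flip
Dir SE: first cell '.' (not opp) -> no flip

Answer: (2,3)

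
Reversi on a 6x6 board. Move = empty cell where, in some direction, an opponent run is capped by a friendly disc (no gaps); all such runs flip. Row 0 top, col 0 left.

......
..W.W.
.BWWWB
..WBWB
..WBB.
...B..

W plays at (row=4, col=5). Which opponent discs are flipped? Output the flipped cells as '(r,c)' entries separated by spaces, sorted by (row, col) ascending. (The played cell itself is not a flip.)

Dir NW: first cell 'W' (not opp) -> no flip
Dir N: opp run (3,5) (2,5), next='.' -> no flip
Dir NE: edge -> no flip
Dir W: opp run (4,4) (4,3) capped by W -> flip
Dir E: edge -> no flip
Dir SW: first cell '.' (not opp) -> no flip
Dir S: first cell '.' (not opp) -> no flip
Dir SE: edge -> no flip

Answer: (4,3) (4,4)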